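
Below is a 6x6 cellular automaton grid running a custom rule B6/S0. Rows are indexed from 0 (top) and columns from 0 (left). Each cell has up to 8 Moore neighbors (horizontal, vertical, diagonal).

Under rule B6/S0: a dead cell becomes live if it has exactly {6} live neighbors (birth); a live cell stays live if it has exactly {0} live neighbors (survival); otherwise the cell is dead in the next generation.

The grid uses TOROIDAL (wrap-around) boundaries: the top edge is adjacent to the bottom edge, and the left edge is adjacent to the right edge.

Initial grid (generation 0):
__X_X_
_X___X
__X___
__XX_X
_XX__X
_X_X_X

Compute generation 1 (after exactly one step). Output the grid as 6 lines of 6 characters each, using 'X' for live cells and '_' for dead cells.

Answer: ______
______
______
______
______
______

Derivation:
Simulating step by step:
Generation 0 (given above): 14 live cells
Generation 1: 0 live cells
(generation 1 grid is the final answer)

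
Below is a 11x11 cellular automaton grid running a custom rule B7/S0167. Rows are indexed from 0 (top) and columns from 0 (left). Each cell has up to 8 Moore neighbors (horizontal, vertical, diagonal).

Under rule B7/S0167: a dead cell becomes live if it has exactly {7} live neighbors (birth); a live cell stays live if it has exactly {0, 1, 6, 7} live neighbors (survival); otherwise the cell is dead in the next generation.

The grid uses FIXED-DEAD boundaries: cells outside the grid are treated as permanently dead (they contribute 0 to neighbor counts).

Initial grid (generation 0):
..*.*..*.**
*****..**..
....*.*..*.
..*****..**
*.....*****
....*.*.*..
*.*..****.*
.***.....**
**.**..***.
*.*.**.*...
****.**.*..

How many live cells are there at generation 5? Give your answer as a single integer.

Answer: 9

Derivation:
Simulating step by step:
Generation 0 (given above): 62 live cells
Generation 1: 9 live cells
..........*
*..........
...*.......
..*........
*..........
....*......
*..........
...........
...........
.*.........
........*..
Generation 2: 9 live cells
..........*
*..........
...*.......
..*........
*..........
....*......
*..........
...........
...........
.*.........
........*..
Generation 3: 9 live cells
..........*
*..........
...*.......
..*........
*..........
....*......
*..........
...........
...........
.*.........
........*..
Generation 4: 9 live cells
..........*
*..........
...*.......
..*........
*..........
....*......
*..........
...........
...........
.*.........
........*..
Generation 5: 9 live cells
..........*
*..........
...*.......
..*........
*..........
....*......
*..........
...........
...........
.*.........
........*..
Population at generation 5: 9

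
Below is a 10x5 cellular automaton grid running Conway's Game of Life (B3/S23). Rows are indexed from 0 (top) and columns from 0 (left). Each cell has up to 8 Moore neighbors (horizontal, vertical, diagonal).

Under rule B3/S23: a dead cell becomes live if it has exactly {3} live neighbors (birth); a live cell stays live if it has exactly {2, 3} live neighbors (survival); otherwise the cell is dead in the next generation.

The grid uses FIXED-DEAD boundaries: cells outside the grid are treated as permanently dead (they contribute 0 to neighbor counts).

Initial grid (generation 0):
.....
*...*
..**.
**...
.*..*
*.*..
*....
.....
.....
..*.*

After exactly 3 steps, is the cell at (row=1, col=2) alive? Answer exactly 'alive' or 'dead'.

Simulating step by step:
Generation 0 (given above): 13 live cells
Generation 1: 10 live cells
.....
...*.
*.**.
**.*.
..*..
*....
.*...
.....
.....
.....
Generation 2: 10 live cells
.....
..**.
*..**
*..*.
*.*..
.*...
.....
.....
.....
.....
Generation 3: 12 live cells
.....
..***
.*..*
*.***
*.*..
.*...
.....
.....
.....
.....

Cell (1,2) at generation 3: 1 -> alive

Answer: alive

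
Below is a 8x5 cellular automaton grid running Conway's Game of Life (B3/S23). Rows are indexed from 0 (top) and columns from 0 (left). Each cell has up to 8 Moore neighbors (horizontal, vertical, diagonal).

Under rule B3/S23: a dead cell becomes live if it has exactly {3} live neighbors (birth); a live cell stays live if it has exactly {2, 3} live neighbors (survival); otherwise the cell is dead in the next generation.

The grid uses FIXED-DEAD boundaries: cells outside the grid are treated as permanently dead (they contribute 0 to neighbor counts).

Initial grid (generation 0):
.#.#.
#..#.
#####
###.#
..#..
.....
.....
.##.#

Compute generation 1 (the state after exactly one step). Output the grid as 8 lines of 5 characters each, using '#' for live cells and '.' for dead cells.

Simulating step by step:
Generation 0 (given above): 17 live cells
Generation 1: 7 live cells
(generation 1 grid is the final answer)

Answer: ..#..
#....
....#
#...#
..##.
.....
.....
.....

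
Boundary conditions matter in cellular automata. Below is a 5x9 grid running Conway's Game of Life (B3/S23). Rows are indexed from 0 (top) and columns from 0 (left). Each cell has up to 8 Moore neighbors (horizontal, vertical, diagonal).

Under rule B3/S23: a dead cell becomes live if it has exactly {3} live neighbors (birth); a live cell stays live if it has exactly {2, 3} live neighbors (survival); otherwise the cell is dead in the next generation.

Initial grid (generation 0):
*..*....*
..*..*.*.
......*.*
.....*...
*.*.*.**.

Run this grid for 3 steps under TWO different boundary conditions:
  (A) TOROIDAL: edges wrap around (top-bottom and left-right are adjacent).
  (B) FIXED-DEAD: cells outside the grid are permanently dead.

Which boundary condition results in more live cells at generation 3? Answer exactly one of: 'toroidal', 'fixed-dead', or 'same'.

Under TOROIDAL boundary, generation 3:
*.*......
.**......
*.......*
**......*
.........
Population = 9

Under FIXED-DEAD boundary, generation 3:
.........
......***
....*****
....*..*.
.....**..
Population = 12

Comparison: toroidal=9, fixed-dead=12 -> fixed-dead

Answer: fixed-dead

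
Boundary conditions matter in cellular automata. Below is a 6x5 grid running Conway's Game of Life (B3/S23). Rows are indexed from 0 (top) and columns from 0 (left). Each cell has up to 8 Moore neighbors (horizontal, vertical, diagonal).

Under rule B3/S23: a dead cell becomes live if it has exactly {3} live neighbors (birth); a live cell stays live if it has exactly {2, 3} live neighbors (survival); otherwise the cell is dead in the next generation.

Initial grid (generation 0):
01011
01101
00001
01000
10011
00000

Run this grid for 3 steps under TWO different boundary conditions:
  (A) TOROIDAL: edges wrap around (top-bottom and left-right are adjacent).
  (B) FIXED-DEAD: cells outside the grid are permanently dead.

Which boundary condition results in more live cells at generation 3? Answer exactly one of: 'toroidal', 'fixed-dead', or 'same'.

Answer: toroidal

Derivation:
Under TOROIDAL boundary, generation 3:
01110
01011
01110
01010
00011
01101
Population = 16

Under FIXED-DEAD boundary, generation 3:
00011
11111
00011
00000
00000
00000
Population = 9

Comparison: toroidal=16, fixed-dead=9 -> toroidal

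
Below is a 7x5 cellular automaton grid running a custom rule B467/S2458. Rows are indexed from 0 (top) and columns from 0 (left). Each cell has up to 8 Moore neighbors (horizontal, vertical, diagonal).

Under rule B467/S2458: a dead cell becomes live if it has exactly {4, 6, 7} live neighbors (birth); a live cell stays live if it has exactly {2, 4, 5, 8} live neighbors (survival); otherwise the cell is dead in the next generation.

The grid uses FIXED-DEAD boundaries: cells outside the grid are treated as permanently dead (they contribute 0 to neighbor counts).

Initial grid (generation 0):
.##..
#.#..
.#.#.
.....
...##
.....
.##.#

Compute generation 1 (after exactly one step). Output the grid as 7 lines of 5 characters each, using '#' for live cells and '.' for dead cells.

Simulating step by step:
Generation 0 (given above): 11 live cells
Generation 1: 5 live cells
(generation 1 grid is the final answer)

Answer: ..#..
#.#..
.#...
.....
.....
...#.
.....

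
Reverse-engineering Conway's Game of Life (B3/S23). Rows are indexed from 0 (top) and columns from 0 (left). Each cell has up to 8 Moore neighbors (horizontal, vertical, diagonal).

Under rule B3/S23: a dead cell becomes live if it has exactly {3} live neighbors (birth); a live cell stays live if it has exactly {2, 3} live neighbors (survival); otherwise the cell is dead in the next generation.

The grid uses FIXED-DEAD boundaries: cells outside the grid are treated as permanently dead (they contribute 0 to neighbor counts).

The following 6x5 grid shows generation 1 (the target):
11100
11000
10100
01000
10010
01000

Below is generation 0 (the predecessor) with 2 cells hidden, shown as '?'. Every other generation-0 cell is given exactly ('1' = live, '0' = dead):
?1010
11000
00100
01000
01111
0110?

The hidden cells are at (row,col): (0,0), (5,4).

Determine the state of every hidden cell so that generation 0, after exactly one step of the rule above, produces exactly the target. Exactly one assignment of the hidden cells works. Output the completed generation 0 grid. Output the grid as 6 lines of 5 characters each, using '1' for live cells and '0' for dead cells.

Hidden generation-0 cells (in order): (0,0), (5,4).
A hidden cell only influences target cells in its own 3x3 neighborhood. Try each of the 2^2 = 4 assignments, step the completed generation 0 forward once under B3/S23, and compare with the target:
  (0,0)=0 (5,4)=0 -> step reproduces the target at every cell -> ACCEPT
  (0,0)=0 (5,4)=1 -> step gives (4,3)='0' but target has '1' -> reject
  (0,0)=1 (5,4)=0 -> step gives (1,1)='0' but target has '1' -> reject
  (0,0)=1 (5,4)=1 -> step gives (1,1)='0' but target has '1' -> reject
Unique solution: (0,0)=dead, (5,4)=dead.
Check: live-neighbor counts of every cell in the completed generation 0:
32301
23421
34210
23542
34531
23442
Applying B3/S23 to generation 0 with these counts gives:
11100
11000
10100
01000
10010
01000
which matches the target exactly.

Answer: 01010
11000
00100
01000
01111
01100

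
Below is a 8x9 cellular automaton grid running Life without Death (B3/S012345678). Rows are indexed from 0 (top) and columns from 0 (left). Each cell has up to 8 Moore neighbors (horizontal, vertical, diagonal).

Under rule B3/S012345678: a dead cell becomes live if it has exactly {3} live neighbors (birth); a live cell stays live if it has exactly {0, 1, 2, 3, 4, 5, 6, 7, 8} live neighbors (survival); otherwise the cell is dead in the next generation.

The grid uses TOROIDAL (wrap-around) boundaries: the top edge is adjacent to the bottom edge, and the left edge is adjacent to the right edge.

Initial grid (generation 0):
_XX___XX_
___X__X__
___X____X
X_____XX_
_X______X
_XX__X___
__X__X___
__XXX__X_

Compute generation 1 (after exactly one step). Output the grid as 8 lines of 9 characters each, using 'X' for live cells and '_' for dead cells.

Simulating step by step:
Generation 0 (given above): 22 live cells
Generation 1: 31 live cells
(generation 1 grid is the final answer)

Answer: _XX_XXXX_
___X__X__
___X__X_X
X_____XX_
_XX___XXX
XXX__X___
__X__XX__
__XXXX_X_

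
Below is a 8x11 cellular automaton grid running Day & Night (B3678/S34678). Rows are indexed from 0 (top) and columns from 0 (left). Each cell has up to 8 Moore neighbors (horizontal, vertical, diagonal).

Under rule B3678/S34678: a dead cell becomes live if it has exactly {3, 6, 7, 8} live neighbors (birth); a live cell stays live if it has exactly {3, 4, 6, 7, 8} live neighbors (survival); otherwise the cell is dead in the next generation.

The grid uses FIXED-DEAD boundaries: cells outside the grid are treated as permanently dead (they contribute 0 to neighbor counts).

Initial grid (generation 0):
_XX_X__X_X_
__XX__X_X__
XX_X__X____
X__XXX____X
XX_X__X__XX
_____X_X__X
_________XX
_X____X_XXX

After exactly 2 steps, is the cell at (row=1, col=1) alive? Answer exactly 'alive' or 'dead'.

Simulating step by step:
Generation 0 (given above): 34 live cells
Generation 1: 27 live cells
__X_____X__
X__XXX_____
_X_X___X___
X__XXXX__X_
__X___X__XX
______X_X_X
______XX__X
_________XX
Generation 2: 28 live cells
___XX______
_X_XX______
X__XX______
_X_XXXXXX_X
___XX_X_XXX
_____XX___X
_______XX_X
___________

Cell (1,1) at generation 2: 1 -> alive

Answer: alive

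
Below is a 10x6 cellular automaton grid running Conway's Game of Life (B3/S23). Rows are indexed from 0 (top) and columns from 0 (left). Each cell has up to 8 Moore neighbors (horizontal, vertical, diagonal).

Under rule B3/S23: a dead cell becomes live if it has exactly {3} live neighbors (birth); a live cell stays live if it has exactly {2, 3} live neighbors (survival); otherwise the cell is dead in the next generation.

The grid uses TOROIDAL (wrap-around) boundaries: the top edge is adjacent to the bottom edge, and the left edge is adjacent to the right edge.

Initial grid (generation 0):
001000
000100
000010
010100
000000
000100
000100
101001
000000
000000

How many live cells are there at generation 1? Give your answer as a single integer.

Simulating step by step:
Generation 0 (given above): 10 live cells
Generation 1: 8 live cells
000000
000100
001110
000000
001000
000000
001110
000000
000000
000000
Population at generation 1: 8

Answer: 8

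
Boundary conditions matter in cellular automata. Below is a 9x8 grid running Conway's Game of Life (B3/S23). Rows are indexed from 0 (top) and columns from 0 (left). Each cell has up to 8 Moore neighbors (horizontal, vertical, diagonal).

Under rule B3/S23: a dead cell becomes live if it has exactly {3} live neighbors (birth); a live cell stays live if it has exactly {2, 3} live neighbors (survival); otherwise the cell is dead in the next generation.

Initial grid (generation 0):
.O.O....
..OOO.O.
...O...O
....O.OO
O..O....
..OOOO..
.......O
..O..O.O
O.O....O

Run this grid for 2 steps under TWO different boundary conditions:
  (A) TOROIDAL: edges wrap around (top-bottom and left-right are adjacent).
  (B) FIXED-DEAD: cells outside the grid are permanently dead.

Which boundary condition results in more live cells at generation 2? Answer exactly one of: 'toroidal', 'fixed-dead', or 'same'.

Answer: toroidal

Derivation:
Under TOROIDAL boundary, generation 2:
.OO.OOO.
.O.O...O
O...OOOO
OOOO.O..
OOO...O.
.OO.OOO.
.OO.O...
.O.O...O
..OO..O.
Population = 36

Under FIXED-DEAD boundary, generation 2:
...OO...
....O...
....OOOO
..OO.OOO
..O...OO
.OO.OO..
.OO.O...
.OO...O.
........
Population = 25

Comparison: toroidal=36, fixed-dead=25 -> toroidal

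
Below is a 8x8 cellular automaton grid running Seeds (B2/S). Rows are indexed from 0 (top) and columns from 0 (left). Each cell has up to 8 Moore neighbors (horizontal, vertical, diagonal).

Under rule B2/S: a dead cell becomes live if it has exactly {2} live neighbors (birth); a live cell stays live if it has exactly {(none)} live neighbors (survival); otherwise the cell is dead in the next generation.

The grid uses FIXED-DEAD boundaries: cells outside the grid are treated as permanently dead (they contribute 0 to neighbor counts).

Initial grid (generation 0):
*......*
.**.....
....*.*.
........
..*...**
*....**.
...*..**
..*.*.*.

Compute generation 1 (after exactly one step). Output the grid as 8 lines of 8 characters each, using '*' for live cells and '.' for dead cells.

Answer: ..*.....
*..*.***
.***.*..
...*....
.*......
.****...
.**.....
........

Derivation:
Simulating step by step:
Generation 0 (given above): 18 live cells
Generation 1: 18 live cells
(generation 1 grid is the final answer)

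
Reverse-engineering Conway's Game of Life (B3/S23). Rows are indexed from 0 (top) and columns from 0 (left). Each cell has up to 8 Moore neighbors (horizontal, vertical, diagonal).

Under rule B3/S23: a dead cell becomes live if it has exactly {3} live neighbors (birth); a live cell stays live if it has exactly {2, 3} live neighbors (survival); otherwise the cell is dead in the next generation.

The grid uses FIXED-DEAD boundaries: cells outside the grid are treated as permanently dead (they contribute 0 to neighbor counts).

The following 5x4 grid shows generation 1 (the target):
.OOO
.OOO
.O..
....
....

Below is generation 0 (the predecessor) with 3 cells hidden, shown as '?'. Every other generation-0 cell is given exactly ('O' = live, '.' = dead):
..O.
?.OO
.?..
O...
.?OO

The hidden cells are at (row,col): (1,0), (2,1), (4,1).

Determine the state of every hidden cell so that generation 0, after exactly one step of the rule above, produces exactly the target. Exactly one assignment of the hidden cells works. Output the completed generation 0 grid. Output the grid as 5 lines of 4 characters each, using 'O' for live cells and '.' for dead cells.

Answer: ..O.
O.OO
....
O...
..OO

Derivation:
Hidden generation-0 cells (in order): (1,0), (2,1), (4,1).
A hidden cell only influences target cells in its own 3x3 neighborhood. Try each of the 2^3 = 8 assignments, step the completed generation 0 forward once under B3/S23, and compare with the target:
  (1,0)=. (2,1)=. (4,1)=. -> step gives (0,1)='.' but target has 'O' -> reject
  (1,0)=. (2,1)=. (4,1)=O -> step gives (0,1)='.' but target has 'O' -> reject
  (1,0)=. (2,1)=O (4,1)=. -> step gives (0,1)='.' but target has 'O' -> reject
  (1,0)=. (2,1)=O (4,1)=O -> step gives (0,1)='.' but target has 'O' -> reject
  (1,0)=O (2,1)=. (4,1)=. -> step reproduces the target at every cell -> ACCEPT
  (1,0)=O (2,1)=. (4,1)=O -> step gives (3,1)='O' but target has '.' -> reject
  (1,0)=O (2,1)=O (4,1)=. -> step gives (1,1)='.' but target has 'O' -> reject
  (1,0)=O (2,1)=O (4,1)=O -> step gives (1,1)='.' but target has 'O' -> reject
Unique solution: (1,0)=live, (2,1)=dead, (4,1)=dead.
Check: live-neighbor counts of every cell in the completed generation 0:
1323
0322
2322
0222
1211
Applying B3/S23 to generation 0 with these counts gives:
.OOO
.OOO
.O..
....
....
which matches the target exactly.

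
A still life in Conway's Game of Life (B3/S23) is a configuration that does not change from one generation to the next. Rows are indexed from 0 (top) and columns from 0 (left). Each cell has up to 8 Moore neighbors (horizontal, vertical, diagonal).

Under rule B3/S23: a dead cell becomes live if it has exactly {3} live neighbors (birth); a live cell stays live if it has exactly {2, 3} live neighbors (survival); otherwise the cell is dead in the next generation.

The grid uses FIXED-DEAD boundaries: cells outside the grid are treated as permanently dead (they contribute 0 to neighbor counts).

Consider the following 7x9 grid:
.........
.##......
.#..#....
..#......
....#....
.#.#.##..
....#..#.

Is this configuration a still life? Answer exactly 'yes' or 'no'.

Compute generation 1 and compare to generation 0 (given above):
Generation 1:
.........
.##......
.#.#.....
...#.....
..####...
...#.##..
....###..
Cell (2,3) differs: gen0=0 vs gen1=1 -> NOT a still life.

Answer: no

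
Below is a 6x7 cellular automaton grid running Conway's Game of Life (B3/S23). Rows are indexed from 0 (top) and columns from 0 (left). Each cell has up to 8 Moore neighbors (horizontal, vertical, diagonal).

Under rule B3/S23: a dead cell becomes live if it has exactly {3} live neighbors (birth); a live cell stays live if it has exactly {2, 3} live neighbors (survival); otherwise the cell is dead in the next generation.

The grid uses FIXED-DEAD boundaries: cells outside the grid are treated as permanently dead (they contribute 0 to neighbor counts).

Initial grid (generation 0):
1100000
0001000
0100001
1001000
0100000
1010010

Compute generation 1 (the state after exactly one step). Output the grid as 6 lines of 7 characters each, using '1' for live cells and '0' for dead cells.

Answer: 0000000
1110000
0010000
1110000
1110000
0100000

Derivation:
Simulating step by step:
Generation 0 (given above): 11 live cells
Generation 1: 11 live cells
(generation 1 grid is the final answer)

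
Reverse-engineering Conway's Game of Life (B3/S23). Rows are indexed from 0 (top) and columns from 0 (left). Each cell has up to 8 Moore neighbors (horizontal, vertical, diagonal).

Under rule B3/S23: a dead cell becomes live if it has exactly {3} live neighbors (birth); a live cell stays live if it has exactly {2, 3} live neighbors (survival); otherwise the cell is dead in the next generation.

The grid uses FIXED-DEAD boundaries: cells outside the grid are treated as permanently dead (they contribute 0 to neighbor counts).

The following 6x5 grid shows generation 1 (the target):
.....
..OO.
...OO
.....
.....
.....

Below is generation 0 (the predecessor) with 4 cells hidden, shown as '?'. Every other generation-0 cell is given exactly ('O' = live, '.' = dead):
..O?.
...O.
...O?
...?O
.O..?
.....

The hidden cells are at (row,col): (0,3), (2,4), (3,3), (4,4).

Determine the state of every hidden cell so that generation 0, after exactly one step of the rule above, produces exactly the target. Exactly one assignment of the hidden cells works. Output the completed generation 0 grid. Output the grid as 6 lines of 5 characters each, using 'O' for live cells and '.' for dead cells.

Answer: ..O..
...O.
...O.
....O
.O...
.....

Derivation:
Hidden generation-0 cells (in order): (0,3), (2,4), (3,3), (4,4).
A hidden cell only influences target cells in its own 3x3 neighborhood. Try each of the 2^4 = 16 assignments, step the completed generation 0 forward once under B3/S23, and compare with the target:
  (0,3)=. (2,4)=. (3,3)=. (4,4)=. -> step reproduces the target at every cell -> ACCEPT
  (0,3)=. (2,4)=. (3,3)=. (4,4)=O -> step gives (3,3)='O' but target has '.' -> reject
  (0,3)=. (2,4)=. (3,3)=O (4,4)=. -> step gives (2,2)='O' but target has '.' -> reject
  (0,3)=. (2,4)=. (3,3)=O (4,4)=O -> step gives (2,2)='O' but target has '.' -> reject
  (0,3)=. (2,4)=O (3,3)=. (4,4)=. -> step gives (1,4)='O' but target has '.' -> reject
  (0,3)=. (2,4)=O (3,3)=. (4,4)=O -> step gives (1,4)='O' but target has '.' -> reject
  (0,3)=. (2,4)=O (3,3)=O (4,4)=. -> step gives (1,4)='O' but target has '.' -> reject
  (0,3)=. (2,4)=O (3,3)=O (4,4)=O -> step gives (1,4)='O' but target has '.' -> reject
  (0,3)=O (2,4)=. (3,3)=. (4,4)=. -> step gives (0,2)='O' but target has '.' -> reject
  (0,3)=O (2,4)=. (3,3)=. (4,4)=O -> step gives (0,2)='O' but target has '.' -> reject
  (0,3)=O (2,4)=. (3,3)=O (4,4)=. -> step gives (0,2)='O' but target has '.' -> reject
  (0,3)=O (2,4)=. (3,3)=O (4,4)=O -> step gives (0,2)='O' but target has '.' -> reject
  (0,3)=O (2,4)=O (3,3)=. (4,4)=. -> step gives (0,2)='O' but target has '.' -> reject
  (0,3)=O (2,4)=O (3,3)=. (4,4)=O -> step gives (0,2)='O' but target has '.' -> reject
  (0,3)=O (2,4)=O (3,3)=O (4,4)=. -> step gives (0,2)='O' but target has '.' -> reject
  (0,3)=O (2,4)=O (3,3)=O (4,4)=O -> step gives (0,2)='O' but target has '.' -> reject
Unique solution: (0,3)=dead, (2,4)=dead, (3,3)=dead, (4,4)=dead.
Check: live-neighbor counts of every cell in the completed generation 0:
01121
01322
00223
11221
10111
11100
Applying B3/S23 to generation 0 with these counts gives:
.....
..OO.
...OO
.....
.....
.....
which matches the target exactly.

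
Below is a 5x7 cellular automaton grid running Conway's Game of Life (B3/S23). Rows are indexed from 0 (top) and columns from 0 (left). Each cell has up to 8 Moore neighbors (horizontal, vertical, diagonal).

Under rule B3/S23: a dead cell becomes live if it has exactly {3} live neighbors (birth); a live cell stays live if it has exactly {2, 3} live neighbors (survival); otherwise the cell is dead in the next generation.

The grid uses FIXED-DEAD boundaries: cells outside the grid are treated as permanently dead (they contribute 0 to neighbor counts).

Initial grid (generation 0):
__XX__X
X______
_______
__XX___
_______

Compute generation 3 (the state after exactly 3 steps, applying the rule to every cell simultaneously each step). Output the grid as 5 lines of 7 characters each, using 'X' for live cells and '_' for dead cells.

Answer: _______
_______
_______
_______
_______

Derivation:
Simulating step by step:
Generation 0 (given above): 6 live cells
Generation 1: 0 live cells
_______
_______
_______
_______
_______
Generation 2: 0 live cells
_______
_______
_______
_______
_______
Generation 3: 0 live cells
(generation 3 grid is the final answer)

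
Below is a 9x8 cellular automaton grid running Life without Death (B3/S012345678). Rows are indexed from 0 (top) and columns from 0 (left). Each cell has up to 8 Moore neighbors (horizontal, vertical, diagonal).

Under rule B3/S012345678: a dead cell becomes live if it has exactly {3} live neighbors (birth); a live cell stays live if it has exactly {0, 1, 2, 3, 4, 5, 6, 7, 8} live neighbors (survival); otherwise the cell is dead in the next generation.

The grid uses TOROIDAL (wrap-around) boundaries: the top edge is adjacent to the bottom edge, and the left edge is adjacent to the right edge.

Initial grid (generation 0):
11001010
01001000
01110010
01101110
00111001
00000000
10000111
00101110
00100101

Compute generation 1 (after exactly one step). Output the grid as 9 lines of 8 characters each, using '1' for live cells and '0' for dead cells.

Simulating step by step:
Generation 0 (given above): 30 live cells
Generation 1: 48 live cells
(generation 1 grid is the final answer)

Answer: 11111011
01001001
11110010
11101111
01111011
10011100
10001111
11111110
10100101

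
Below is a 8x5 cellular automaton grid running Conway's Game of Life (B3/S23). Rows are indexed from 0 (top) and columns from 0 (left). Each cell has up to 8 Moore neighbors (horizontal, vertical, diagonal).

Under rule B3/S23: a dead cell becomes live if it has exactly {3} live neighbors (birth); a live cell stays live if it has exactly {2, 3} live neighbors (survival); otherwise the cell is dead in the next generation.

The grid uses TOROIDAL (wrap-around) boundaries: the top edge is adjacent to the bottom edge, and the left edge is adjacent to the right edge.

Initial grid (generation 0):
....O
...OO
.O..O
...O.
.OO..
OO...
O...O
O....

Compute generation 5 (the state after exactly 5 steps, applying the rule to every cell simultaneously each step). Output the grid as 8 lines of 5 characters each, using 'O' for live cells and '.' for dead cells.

Simulating step by step:
Generation 0 (given above): 13 live cells
Generation 1: 18 live cells
O..OO
...OO
O.O.O
OO.O.
OOO..
..O.O
....O
O....
Generation 2: 13 live cells
O..O.
.OO..
..O..
...O.
.....
..O.O
O..OO
O..O.
Generation 3: 18 live cells
O..O.
.OOO.
.OOO.
.....
...O.
O...O
OOO..
OOOO.
Generation 4: 11 live cells
O....
O....
.O.O.
...O.
....O
O.OOO
.....
...O.
Generation 5: 15 live cells
(generation 5 grid is the final answer)

Answer: ....O
OO..O
..O.O
..OOO
O.O..
O..OO
..O..
.....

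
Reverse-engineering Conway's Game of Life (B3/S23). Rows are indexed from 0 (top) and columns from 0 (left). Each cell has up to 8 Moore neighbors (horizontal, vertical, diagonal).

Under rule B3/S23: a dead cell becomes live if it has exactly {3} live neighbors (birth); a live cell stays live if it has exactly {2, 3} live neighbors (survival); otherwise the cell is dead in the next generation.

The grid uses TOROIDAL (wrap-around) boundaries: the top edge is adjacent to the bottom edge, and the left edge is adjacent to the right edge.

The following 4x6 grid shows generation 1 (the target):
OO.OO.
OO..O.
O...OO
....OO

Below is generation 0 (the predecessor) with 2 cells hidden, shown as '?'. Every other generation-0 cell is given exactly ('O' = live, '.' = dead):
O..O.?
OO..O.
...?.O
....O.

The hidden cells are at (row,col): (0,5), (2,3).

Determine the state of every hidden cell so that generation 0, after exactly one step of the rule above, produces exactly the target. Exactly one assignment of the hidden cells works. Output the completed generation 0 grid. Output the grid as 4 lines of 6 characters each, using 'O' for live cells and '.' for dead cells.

Hidden generation-0 cells (in order): (0,5), (2,3).
A hidden cell only influences target cells in its own 3x3 neighborhood. Try each of the 2^2 = 4 assignments, step the completed generation 0 forward once under B3/S23, and compare with the target:
  (0,5)=. (2,3)=. -> step reproduces the target at every cell -> ACCEPT
  (0,5)=. (2,3)=O -> step gives (1,2)='O' but target has '.' -> reject
  (0,5)=O (2,3)=. -> step gives (0,4)='.' but target has 'O' -> reject
  (0,5)=O (2,3)=O -> step gives (0,4)='.' but target has 'O' -> reject
Unique solution: (0,5)=dead, (2,3)=dead.
Check: live-neighbor counts of every cell in the completed generation 0:
232234
322224
321233
211223
Applying B3/S23 to generation 0 with these counts gives:
OO.OO.
OO..O.
O...OO
....OO
which matches the target exactly.

Answer: O..O..
OO..O.
.....O
....O.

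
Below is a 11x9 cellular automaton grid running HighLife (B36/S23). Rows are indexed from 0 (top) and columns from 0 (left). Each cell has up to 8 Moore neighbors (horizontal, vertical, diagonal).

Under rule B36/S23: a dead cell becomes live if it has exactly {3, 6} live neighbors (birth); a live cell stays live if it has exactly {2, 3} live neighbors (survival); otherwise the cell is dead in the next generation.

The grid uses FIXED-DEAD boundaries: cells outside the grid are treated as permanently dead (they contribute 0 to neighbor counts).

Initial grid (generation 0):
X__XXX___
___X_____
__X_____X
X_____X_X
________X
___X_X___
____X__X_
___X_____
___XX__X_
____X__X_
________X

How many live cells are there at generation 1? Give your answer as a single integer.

Simulating step by step:
Generation 0 (given above): 22 live cells
Generation 1: 17 live cells
___XX____
__XX_____
_______X_
________X
_______X_
____X____
___XX____
___X_____
___XX____
___XX__XX
_________
Population at generation 1: 17

Answer: 17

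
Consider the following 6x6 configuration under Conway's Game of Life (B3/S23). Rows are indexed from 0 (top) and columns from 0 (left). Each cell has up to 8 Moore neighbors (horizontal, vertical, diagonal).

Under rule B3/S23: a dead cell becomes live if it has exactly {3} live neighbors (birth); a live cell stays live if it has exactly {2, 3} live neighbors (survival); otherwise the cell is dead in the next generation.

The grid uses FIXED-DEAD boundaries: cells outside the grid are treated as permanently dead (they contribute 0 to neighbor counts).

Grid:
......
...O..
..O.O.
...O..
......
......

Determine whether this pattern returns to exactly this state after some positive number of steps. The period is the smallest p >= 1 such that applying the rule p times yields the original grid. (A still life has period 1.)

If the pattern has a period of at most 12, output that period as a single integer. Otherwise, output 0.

Answer: 1

Derivation:
Simulating and comparing each generation to the original:
Gen 0 (original, given above): 4 live cells
Gen 1: 4 live cells, MATCHES original -> period = 1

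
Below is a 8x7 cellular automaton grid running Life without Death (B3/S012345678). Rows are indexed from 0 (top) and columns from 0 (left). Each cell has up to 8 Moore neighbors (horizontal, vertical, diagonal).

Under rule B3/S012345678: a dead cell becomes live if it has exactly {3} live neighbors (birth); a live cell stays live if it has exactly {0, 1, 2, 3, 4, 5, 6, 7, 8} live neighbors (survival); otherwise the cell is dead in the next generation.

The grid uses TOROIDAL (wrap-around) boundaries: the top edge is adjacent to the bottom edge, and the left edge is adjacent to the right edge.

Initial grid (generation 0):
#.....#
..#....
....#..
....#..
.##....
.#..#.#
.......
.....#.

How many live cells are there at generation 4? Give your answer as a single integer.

Answer: 41

Derivation:
Simulating step by step:
Generation 0 (given above): 11 live cells
Generation 1: 20 live cells
#.....#
..#....
...##..
...##..
####.#.
###.#.#
.....#.
.....##
Generation 2: 28 live cells
#....##
..##...
..###..
.#.###.
####.#.
###.#.#
.#..##.
#....##
Generation 3: 40 live cells
##..###
.###.##
.#####.
##.####
####.#.
###.#.#
.#####.
##...##
Generation 4: 41 live cells
##.####
.###.##
.#####.
##.####
####.#.
###.#.#
.#####.
##...##
Population at generation 4: 41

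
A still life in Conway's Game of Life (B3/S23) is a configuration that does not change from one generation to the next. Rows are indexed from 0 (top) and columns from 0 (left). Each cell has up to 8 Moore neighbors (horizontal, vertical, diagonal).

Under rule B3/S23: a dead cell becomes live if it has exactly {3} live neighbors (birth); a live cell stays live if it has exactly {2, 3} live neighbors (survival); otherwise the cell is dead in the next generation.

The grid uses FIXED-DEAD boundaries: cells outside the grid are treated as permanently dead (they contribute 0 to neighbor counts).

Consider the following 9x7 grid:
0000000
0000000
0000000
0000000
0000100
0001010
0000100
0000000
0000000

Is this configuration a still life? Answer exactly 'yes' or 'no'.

Compute generation 1 and compare to generation 0 (given above):
Generation 1:
0000000
0000000
0000000
0000000
0000100
0001010
0000100
0000000
0000000
The grids are IDENTICAL -> still life.

Answer: yes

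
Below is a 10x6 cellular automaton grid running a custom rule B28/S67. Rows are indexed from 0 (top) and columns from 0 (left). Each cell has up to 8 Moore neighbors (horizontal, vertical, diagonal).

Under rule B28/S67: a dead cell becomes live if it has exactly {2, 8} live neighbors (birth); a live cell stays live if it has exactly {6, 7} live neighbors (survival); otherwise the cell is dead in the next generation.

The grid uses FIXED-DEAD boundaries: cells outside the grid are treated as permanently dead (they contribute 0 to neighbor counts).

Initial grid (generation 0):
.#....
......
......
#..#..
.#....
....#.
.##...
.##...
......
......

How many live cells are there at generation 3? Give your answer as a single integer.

Answer: 11

Derivation:
Simulating step by step:
Generation 0 (given above): 9 live cells
Generation 1: 13 live cells
......
......
......
.##...
#.###.
#..#..
#.....
#..#..
.##...
......
Generation 2: 11 live cells
......
......
.##...
#...#.
......
......
..###.
......
#..#..
.##...
Generation 3: 11 live cells
......
.##...
#..#..
..##..
......
..#.#.
......
.#....
......
#..#..
Population at generation 3: 11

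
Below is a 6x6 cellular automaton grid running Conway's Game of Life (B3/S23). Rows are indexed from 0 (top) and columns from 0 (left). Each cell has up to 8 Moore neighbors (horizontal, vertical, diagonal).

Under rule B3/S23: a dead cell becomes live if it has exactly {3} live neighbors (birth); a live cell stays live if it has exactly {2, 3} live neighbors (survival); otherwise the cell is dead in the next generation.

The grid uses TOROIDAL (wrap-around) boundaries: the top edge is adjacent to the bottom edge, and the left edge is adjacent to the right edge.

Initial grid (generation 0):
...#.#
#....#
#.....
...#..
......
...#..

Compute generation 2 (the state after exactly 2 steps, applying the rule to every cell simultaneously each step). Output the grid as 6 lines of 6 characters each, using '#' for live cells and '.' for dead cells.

Simulating step by step:
Generation 0 (given above): 7 live cells
Generation 1: 8 live cells
#....#
#...##
#....#
......
......
....#.
Generation 2: 6 live cells
(generation 2 grid is the final answer)

Answer: #.....
.#..#.
#...#.
......
......
.....#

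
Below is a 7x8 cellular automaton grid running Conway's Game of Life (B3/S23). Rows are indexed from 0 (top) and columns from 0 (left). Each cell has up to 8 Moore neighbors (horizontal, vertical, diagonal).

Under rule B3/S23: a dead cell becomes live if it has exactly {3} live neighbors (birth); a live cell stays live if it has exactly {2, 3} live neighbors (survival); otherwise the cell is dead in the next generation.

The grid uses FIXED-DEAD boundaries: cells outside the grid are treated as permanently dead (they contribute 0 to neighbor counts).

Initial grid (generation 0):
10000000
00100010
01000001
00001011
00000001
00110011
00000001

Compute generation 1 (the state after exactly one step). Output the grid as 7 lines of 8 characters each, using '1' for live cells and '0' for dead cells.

Answer: 00000000
01000000
00000101
00000011
00010100
00000011
00000011

Derivation:
Simulating step by step:
Generation 0 (given above): 14 live cells
Generation 1: 11 live cells
(generation 1 grid is the final answer)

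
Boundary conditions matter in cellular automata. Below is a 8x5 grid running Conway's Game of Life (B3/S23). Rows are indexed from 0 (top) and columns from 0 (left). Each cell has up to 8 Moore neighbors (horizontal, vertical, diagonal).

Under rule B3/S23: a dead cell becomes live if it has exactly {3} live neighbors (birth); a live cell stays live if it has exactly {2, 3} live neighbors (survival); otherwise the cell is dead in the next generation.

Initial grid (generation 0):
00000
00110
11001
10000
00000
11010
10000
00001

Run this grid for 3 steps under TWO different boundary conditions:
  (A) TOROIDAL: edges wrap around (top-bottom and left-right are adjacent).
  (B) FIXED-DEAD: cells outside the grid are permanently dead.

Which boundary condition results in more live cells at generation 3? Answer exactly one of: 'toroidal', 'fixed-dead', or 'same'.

Under TOROIDAL boundary, generation 3:
00000
00000
00000
00000
00110
01100
00000
01101
Population = 7

Under FIXED-DEAD boundary, generation 3:
00000
00110
00000
00000
00000
00100
01000
00000
Population = 4

Comparison: toroidal=7, fixed-dead=4 -> toroidal

Answer: toroidal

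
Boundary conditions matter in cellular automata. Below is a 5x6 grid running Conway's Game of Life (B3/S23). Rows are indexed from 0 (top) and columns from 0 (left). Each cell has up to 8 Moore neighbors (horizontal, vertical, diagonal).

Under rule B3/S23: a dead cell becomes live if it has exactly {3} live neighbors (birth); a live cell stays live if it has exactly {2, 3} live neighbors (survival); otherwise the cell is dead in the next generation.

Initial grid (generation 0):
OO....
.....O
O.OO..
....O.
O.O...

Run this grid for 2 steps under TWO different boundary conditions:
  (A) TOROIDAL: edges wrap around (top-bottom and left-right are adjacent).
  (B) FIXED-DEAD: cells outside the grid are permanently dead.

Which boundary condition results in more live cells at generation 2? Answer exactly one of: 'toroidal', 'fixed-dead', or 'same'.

Under TOROIDAL boundary, generation 2:
.O..O.
.OOO..
O.OO.O
...O..
....O.
Population = 11

Under FIXED-DEAD boundary, generation 2:
......
...O..
.OOO..
...O..
......
Population = 5

Comparison: toroidal=11, fixed-dead=5 -> toroidal

Answer: toroidal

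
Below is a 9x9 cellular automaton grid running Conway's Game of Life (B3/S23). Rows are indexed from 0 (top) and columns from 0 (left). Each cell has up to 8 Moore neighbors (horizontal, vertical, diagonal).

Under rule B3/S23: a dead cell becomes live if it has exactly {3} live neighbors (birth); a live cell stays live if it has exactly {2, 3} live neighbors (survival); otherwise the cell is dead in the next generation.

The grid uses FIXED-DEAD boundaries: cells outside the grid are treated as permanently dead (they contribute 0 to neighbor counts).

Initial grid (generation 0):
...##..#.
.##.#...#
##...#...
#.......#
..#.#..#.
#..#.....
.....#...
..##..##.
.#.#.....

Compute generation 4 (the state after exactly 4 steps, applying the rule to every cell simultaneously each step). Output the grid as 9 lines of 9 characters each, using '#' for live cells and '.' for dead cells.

Answer: ...###...
.##..#...
.##.##...
.....#...
..#..#...
....#....
...##....
.........
.........

Derivation:
Simulating step by step:
Generation 0 (given above): 24 live cells
Generation 1: 24 live cells
..###....
###.##...
#.#......
#........
.#.#.....
...##....
..###.#..
..###.#..
...#.....
Generation 2: 18 live cells
..#.##...
#...##...
#.##.....
#.#......
..###....
.....#...
.........
.........
..###....
Generation 3: 18 live cells
...###...
..#..#...
#.###....
....#....
.####....
...##....
.........
...#.....
...#.....
Generation 4: 16 live cells
(generation 4 grid is the final answer)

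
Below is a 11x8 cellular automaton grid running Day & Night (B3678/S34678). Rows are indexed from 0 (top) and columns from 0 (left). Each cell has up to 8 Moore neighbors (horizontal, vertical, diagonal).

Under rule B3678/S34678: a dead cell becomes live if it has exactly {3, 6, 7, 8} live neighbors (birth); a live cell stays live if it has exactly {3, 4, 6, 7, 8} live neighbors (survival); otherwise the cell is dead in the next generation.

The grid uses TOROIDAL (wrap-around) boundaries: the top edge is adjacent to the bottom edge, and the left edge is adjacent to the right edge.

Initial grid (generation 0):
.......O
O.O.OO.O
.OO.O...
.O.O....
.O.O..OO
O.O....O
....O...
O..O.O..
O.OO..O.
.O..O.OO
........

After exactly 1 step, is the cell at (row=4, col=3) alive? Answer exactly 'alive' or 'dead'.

Answer: dead

Derivation:
Simulating step by step:
Generation 0 (given above): 30 live cells
Generation 1: 39 live cells
O.....O.
O.....O.
.OO.OO..
.OOOO...
.O.....O
OO.O..OO
OO.O...O
.OOO...O
O.OO..O.
O.OO.O.O
O.....OO

Cell (4,3) at generation 1: 0 -> dead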